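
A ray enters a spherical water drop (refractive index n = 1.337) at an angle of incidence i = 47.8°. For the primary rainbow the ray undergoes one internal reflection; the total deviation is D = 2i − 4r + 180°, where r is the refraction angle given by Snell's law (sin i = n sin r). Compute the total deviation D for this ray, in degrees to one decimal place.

sin r = sin 47.8° / 1.337 = 0.7408/1.337 = 0.5541; r = 33.65°.
D = 2·47.8° − 4·33.65° + 180° = 95.60° − 134.59° + 180° = 141.01°.

141.0°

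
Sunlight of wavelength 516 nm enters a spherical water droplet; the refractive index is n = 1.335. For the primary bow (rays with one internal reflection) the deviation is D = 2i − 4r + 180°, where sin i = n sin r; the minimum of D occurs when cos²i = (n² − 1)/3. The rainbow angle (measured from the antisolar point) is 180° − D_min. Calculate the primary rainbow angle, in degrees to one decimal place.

cos²i = (1.78222 − 1)/3 = 0.26074; i = arccos(0.51063) = 59.294°.
sin r = sin 59.294°/1.335 = 0.64405; r = 40.094°.
D_min = 2·59.294° − 4·40.094° + 180° = 138.212°.
Rainbow angle = 180° − D_min = 41.788°.

41.8°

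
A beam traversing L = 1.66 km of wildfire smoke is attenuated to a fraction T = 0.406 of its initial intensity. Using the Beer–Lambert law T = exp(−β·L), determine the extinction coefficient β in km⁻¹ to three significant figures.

Beer–Lambert: T = exp(−βL) ⇒ β = −ln(T)/L = −ln(0.406)/1.66 = 0.9014/1.66 = 0.543 km⁻¹.

0.543 km⁻¹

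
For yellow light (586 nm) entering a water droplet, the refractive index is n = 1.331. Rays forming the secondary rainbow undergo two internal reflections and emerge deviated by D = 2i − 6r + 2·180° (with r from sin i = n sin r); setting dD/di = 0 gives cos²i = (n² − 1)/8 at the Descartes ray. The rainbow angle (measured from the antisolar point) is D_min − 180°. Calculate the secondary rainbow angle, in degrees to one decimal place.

50.4°

cos²i = (1.77156 − 1)/8 = 0.09645; i = arccos(0.31056) = 71.907°.
sin r = sin 71.907°/1.331 = 0.71417; r = 45.575°.
D_min = 2·71.907° − 6·45.575° + 360° = 230.365°.
Rainbow angle = D_min − 180° = 50.365°.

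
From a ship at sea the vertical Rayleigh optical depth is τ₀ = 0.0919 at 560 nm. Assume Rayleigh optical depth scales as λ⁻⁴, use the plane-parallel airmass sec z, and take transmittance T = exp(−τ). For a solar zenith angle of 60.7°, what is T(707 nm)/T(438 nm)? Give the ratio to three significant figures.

Airmass: sec 60.7° = 2.0434.
τ(707 nm) = 0.0919 × (560/707)⁴ × 2.0434 = 0.0919 × 0.3936 × 2.0434 = 0.0739.
τ(438 nm) = 0.0919 × (560/438)⁴ × 2.0434 = 0.0919 × 2.6721 × 2.0434 = 0.5018.
T(707)/T(438) = exp(τ_B − τ_A) = exp(0.4279) = 1.5340.

1.53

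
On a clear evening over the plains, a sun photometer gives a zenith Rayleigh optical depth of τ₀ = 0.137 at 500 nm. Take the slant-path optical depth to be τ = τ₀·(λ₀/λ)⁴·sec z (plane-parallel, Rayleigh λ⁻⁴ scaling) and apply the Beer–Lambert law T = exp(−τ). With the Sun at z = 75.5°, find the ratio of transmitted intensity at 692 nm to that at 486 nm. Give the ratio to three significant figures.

1.59

Airmass: sec 75.5° = 3.9939.
τ(692 nm) = 0.137 × (500/692)⁴ × 3.9939 = 0.137 × 0.2726 × 3.9939 = 0.1491.
τ(486 nm) = 0.137 × (500/486)⁴ × 3.9939 = 0.137 × 1.1203 × 3.9939 = 0.6130.
T(692)/T(486) = exp(τ_B − τ_A) = exp(0.4639) = 1.5902.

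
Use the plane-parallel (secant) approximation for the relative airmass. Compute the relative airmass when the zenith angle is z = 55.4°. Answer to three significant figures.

X = sec z = 1/cos 55.4° = 1/0.5678 = 1.7610.

1.76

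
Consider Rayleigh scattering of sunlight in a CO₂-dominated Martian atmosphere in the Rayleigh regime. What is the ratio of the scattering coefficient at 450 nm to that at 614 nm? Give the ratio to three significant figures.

Rayleigh scattering ∝ λ⁻⁴, so the ratio of coefficients is the inverse fourth power of the wavelength ratio.
σ(450)/σ(614) = (614/450)⁴ = (1.3644)⁴ = 3.466.

3.47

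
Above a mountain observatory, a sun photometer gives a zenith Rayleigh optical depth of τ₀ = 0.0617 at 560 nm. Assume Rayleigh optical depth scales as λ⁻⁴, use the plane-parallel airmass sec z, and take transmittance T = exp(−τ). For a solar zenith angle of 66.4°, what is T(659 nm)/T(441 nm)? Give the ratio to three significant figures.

1.38

Airmass: sec 66.4° = 2.4978.
τ(659 nm) = 0.0617 × (560/659)⁴ × 2.4978 = 0.0617 × 0.5214 × 2.4978 = 0.0804.
τ(441 nm) = 0.0617 × (560/441)⁴ × 2.4978 = 0.0617 × 2.6001 × 2.4978 = 0.4007.
T(659)/T(441) = exp(τ_B − τ_A) = exp(0.3204) = 1.3776.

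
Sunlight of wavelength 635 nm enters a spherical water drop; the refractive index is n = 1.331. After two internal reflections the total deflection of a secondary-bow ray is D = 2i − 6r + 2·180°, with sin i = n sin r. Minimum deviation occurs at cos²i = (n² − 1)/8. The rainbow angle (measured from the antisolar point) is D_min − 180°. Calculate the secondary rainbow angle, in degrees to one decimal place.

50.4°

cos²i = (1.77156 − 1)/8 = 0.09645; i = arccos(0.31056) = 71.907°.
sin r = sin 71.907°/1.331 = 0.71417; r = 45.575°.
D_min = 2·71.907° − 6·45.575° + 360° = 230.365°.
Rainbow angle = D_min − 180° = 50.365°.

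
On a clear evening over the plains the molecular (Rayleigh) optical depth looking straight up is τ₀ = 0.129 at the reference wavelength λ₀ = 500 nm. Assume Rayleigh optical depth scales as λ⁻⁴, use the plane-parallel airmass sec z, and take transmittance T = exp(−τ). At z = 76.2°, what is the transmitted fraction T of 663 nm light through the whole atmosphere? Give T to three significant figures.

0.840

sec 76.2° = 4.1923.
τ = 0.129 × (500/663)⁴ × 4.1923 = 0.129 × 0.3235 × 4.1923 = 0.1749.
T = exp(−0.1749) = 0.8395.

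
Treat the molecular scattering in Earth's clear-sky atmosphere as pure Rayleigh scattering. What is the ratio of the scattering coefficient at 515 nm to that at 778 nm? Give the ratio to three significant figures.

5.21

Rayleigh scattering ∝ λ⁻⁴, so the ratio of coefficients is the inverse fourth power of the wavelength ratio.
σ(515)/σ(778) = (778/515)⁴ = (1.5107)⁴ = 5.208.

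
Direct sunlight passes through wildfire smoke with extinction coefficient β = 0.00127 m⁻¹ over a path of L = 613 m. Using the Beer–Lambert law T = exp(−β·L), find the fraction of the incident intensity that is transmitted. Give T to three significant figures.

τ = β·L = 0.00127 × 613 = 0.7785.
T = exp(−0.7785) = 0.4591.

0.459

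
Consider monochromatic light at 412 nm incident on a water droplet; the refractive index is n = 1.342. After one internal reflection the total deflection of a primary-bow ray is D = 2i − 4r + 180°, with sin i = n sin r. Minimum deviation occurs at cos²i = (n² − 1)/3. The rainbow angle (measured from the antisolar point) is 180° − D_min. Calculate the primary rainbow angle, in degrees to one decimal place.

cos²i = (1.80096 − 1)/3 = 0.26699; i = arccos(0.51671) = 58.888°.
sin r = sin 58.888°/1.342 = 0.63797; r = 39.641°.
D_min = 2·58.888° − 4·39.641° + 180° = 139.213°.
Rainbow angle = 180° − D_min = 40.787°.

40.8°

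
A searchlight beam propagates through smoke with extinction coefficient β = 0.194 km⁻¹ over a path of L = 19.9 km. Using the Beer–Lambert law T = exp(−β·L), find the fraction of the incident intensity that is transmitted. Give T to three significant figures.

0.0211

τ = β·L = 0.194 × 19.9 = 3.8606.
T = exp(−3.8606) = 0.0211.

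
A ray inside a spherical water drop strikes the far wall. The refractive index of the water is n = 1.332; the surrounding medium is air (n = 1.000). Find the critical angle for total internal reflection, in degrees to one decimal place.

48.7°

sin θ_c = n_air / n = 1.000 / 1.332 = 0.7508.
θ_c = arcsin(0.7508) = 48.66°.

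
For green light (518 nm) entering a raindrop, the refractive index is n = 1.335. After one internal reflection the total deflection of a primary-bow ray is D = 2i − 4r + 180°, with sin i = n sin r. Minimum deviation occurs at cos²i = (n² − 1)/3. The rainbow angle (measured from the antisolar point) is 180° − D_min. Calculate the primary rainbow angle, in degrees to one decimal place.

cos²i = (1.78222 − 1)/3 = 0.26074; i = arccos(0.51063) = 59.294°.
sin r = sin 59.294°/1.335 = 0.64405; r = 40.094°.
D_min = 2·59.294° − 4·40.094° + 180° = 138.212°.
Rainbow angle = 180° − D_min = 41.788°.

41.8°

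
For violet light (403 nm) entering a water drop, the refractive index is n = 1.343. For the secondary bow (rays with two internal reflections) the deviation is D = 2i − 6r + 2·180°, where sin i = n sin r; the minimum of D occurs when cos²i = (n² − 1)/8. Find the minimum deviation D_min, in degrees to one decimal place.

cos²i = (1.80365 − 1)/8 = 0.10046; i = arccos(0.31695) = 71.522°.
sin r = sin 71.522°/1.343 = 0.70621; r = 44.928°.
D_min = 2·71.522° − 6·44.928° + 360° = 233.478°.

233.5°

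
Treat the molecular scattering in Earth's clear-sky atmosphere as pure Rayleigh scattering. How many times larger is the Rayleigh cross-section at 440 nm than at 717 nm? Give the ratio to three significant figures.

7.05

Rayleigh scattering ∝ λ⁻⁴, so the ratio of coefficients is the inverse fourth power of the wavelength ratio.
σ(440)/σ(717) = (717/440)⁴ = (1.6295)⁴ = 7.051.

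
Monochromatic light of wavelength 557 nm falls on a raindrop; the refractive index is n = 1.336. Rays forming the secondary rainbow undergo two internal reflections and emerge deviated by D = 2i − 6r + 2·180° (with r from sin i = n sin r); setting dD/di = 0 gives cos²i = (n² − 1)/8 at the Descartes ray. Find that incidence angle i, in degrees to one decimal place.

71.7°

cos²i = (1.336² − 1)/8 = (1.78490 − 1)/8 = 0.09811.
cos i = 0.31323, so i = 71.746°.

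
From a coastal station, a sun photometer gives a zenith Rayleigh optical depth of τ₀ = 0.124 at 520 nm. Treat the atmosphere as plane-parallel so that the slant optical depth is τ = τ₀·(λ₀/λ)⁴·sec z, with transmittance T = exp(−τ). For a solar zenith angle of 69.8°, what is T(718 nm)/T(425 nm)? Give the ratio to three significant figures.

Airmass: sec 69.8° = 2.8960.
τ(718 nm) = 0.124 × (520/718)⁴ × 2.8960 = 0.124 × 0.2751 × 2.8960 = 0.0988.
τ(425 nm) = 0.124 × (520/425)⁴ × 2.8960 = 0.124 × 2.2411 × 2.8960 = 0.8048.
T(718)/T(425) = exp(τ_B − τ_A) = exp(0.7060) = 2.0259.

2.03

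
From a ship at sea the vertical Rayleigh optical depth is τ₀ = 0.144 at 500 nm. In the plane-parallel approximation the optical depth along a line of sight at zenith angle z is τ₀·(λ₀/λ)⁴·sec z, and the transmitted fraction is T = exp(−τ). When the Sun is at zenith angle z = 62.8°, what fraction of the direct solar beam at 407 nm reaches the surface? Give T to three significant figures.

sec 62.8° = 2.1877.
τ = 0.144 × (500/407)⁴ × 2.1877 = 0.144 × 2.2777 × 2.1877 = 0.7176.
T = exp(−0.7176) = 0.4879.

0.488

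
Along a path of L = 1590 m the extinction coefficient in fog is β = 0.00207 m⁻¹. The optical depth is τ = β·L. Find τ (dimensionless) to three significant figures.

τ = β·L = 0.00207 × 1590 = 3.2913.

3.29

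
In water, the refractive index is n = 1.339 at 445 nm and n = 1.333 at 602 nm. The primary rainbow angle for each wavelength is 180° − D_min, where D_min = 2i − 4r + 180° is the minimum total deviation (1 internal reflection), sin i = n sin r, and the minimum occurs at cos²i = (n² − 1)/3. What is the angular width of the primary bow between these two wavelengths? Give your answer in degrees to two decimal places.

At 445 nm (n = 1.339): cos²i = 0.26431 → i = 59.062°, r = 39.834°, D_min = 138.786°, rainbow angle = 41.214°.
At 602 nm (n = 1.333): cos²i = 0.25896 → i = 59.410°, r = 40.225°, D_min = 137.922°, rainbow angle = 42.078°.
Angular width = |41.214° − 42.078°| = 0.865°.

0.86°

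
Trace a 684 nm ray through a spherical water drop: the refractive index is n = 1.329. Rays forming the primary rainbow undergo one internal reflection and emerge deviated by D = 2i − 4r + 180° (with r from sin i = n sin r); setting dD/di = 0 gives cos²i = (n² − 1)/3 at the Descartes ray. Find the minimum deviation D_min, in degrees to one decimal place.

137.3°

cos²i = (1.76624 − 1)/3 = 0.25541; i = arccos(0.50538) = 59.643°.
sin r = sin 59.643°/1.329 = 0.64928; r = 40.487°.
D_min = 2·59.643° − 4·40.487° + 180° = 137.337°.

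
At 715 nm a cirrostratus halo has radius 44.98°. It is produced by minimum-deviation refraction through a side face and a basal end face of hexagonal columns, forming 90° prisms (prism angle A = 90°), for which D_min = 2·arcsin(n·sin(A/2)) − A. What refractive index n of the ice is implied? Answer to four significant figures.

Rearranging: n = sin((D_min + A)/2) / sin(A/2).
(D_min + A)/2 = (44.98° + 90°)/2 = 67.490°.
n = sin 67.490° / sin 45° = 0.9238 / 0.7071 = 1.3065.

1.306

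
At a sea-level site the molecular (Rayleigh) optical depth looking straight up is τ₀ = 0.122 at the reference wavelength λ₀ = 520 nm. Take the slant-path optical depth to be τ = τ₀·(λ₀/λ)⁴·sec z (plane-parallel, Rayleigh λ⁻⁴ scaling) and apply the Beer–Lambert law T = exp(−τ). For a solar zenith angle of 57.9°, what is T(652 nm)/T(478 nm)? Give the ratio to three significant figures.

Airmass: sec 57.9° = 1.8818.
τ(652 nm) = 0.122 × (520/652)⁴ × 1.8818 = 0.122 × 0.4046 × 1.8818 = 0.0929.
τ(478 nm) = 0.122 × (520/478)⁴ × 1.8818 = 0.122 × 1.4006 × 1.8818 = 0.3215.
T(652)/T(478) = exp(τ_B − τ_A) = exp(0.2287) = 1.2569.

1.26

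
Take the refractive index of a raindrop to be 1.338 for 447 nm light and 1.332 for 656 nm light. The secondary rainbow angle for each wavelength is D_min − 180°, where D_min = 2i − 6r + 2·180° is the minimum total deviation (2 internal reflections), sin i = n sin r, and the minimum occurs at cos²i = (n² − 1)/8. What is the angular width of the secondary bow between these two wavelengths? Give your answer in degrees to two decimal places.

1.56°

At 447 nm (n = 1.338): cos²i = 0.09878 → i = 71.682°, r = 45.195°, D_min = 232.193°, rainbow angle = 52.193°.
At 656 nm (n = 1.332): cos²i = 0.09678 → i = 71.875°, r = 45.520°, D_min = 230.628°, rainbow angle = 50.628°.
Angular width = |52.193° − 50.628°| = 1.564°.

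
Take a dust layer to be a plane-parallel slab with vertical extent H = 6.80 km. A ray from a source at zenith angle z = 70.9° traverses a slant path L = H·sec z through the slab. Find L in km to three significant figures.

sec z = 1/cos 70.9° = 3.0561.
L = 6.80 × 3.0561 = 20.781 km.

20.8 km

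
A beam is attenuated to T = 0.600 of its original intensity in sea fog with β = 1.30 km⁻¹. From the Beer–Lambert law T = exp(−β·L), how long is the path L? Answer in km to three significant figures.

0.393 km

Beer–Lambert: T = exp(−βL) ⇒ L = −ln(T)/β = −ln(0.600)/1.30 = 0.5108/1.30 = 0.3929 km.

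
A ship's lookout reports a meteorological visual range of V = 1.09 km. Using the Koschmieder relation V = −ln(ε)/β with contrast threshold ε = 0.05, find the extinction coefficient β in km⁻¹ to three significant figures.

2.75 km⁻¹

β = −ln(0.05) / V = 2.996 / 1.09 = 2.7484 km⁻¹.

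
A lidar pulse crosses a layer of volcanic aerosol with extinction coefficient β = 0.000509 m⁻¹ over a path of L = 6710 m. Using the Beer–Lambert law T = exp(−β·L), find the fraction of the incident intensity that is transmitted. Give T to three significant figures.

τ = β·L = 0.000509 × 6710 = 3.4154.
T = exp(−3.4154) = 0.0329.

0.0329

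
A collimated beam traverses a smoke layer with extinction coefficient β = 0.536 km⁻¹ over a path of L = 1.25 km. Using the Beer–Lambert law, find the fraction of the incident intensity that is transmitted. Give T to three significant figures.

0.512

τ = β·L = 0.536 × 1.25 = 0.6700.
T = exp(−0.6700) = 0.5117.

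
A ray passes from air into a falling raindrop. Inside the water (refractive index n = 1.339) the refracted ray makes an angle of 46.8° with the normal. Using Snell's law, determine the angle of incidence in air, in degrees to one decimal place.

77.4°

Snell: sin θ_i = n · sin θ_r = 1.339 × sin 46.8° = 1.339 × 0.7290 = 0.9761.
θ_i = arcsin(0.9761) = 77.45°.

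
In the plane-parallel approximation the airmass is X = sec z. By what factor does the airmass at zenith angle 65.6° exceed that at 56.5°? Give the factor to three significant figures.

X(65.6°)/X(56.5°) = sec 65.6° / sec 56.5° = cos 56.5° / cos 65.6° = 0.5519/0.4131 = 1.3361.

1.34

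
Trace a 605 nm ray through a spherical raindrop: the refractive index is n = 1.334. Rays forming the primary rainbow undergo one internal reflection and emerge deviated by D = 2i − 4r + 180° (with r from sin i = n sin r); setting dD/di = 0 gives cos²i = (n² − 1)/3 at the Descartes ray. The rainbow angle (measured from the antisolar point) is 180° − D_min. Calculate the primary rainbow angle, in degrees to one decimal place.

41.9°

cos²i = (1.77956 − 1)/3 = 0.25985; i = arccos(0.50976) = 59.352°.
sin r = sin 59.352°/1.334 = 0.64492; r = 40.159°.
D_min = 2·59.352° − 4·40.159° + 180° = 138.067°.
Rainbow angle = 180° − D_min = 41.933°.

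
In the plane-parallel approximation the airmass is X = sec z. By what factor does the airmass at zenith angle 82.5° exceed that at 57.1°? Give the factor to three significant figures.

4.16

X(82.5°)/X(57.1°) = sec 82.5° / sec 57.1° = cos 57.1° / cos 82.5° = 0.5432/0.1305 = 4.1614.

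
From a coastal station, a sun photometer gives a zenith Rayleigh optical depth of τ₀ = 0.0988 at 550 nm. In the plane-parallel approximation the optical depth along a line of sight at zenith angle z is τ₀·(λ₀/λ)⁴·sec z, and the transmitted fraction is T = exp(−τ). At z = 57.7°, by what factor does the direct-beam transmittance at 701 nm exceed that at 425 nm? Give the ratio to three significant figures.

1.57

Airmass: sec 57.7° = 1.8714.
τ(701 nm) = 0.0988 × (550/701)⁴ × 1.8714 = 0.0988 × 0.3789 × 1.8714 = 0.0701.
τ(425 nm) = 0.0988 × (550/425)⁴ × 1.8714 = 0.0988 × 2.8048 × 1.8714 = 0.5186.
T(701)/T(425) = exp(τ_B − τ_A) = exp(0.4485) = 1.5660.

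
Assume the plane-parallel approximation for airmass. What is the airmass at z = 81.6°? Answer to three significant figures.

X = sec z = 1/cos 81.6° = 1/0.1461 = 6.8454.

6.85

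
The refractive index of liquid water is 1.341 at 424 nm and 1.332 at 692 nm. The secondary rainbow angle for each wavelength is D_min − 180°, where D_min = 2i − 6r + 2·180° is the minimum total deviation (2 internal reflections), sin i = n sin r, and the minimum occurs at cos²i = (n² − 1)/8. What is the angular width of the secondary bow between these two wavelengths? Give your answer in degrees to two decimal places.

2.34°

At 424 nm (n = 1.341): cos²i = 0.09979 → i = 71.586°, r = 45.034°, D_min = 232.966°, rainbow angle = 52.966°.
At 692 nm (n = 1.332): cos²i = 0.09678 → i = 71.875°, r = 45.520°, D_min = 230.628°, rainbow angle = 50.628°.
Angular width = |52.966° − 50.628°| = 2.337°.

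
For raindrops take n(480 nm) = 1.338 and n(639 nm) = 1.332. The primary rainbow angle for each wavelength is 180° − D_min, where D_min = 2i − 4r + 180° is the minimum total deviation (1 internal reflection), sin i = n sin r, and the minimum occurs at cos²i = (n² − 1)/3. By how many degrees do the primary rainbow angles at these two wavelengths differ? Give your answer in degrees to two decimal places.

0.87°

At 480 nm (n = 1.338): cos²i = 0.26341 → i = 59.120°, r = 39.899°, D_min = 138.643°, rainbow angle = 41.357°.
At 639 nm (n = 1.332): cos²i = 0.25807 → i = 59.469°, r = 40.290°, D_min = 137.776°, rainbow angle = 42.224°.
Angular width = |41.357° − 42.224°| = 0.867°.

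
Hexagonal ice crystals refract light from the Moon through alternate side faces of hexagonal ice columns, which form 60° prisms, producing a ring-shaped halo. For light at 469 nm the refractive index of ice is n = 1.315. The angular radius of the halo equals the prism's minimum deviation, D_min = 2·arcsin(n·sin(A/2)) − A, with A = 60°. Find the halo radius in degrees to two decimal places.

22.22°

n·sin(A/2) = 1.315 × sin 30° = 1.315 × 0.5000 = 0.6575.
D_min = 2·arcsin(0.6575) − 60° = 2 × 41.109° − 60° = 22.219°.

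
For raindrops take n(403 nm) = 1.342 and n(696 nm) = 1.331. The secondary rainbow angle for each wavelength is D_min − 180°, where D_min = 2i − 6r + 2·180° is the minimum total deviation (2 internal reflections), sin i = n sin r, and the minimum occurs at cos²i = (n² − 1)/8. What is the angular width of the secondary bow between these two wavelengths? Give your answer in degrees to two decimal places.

2.86°

At 403 nm (n = 1.342): cos²i = 0.10012 → i = 71.554°, r = 44.981°, D_min = 233.222°, rainbow angle = 53.222°.
At 696 nm (n = 1.331): cos²i = 0.09645 → i = 71.907°, r = 45.575°, D_min = 230.365°, rainbow angle = 50.365°.
Angular width = |53.222° − 50.365°| = 2.857°.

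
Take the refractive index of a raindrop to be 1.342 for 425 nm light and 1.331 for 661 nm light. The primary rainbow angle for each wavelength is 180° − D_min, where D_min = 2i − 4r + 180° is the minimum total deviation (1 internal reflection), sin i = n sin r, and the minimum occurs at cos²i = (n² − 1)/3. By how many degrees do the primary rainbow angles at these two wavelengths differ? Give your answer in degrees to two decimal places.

At 425 nm (n = 1.342): cos²i = 0.26699 → i = 58.888°, r = 39.641°, D_min = 139.213°, rainbow angle = 40.787°.
At 661 nm (n = 1.331): cos²i = 0.25719 → i = 59.527°, r = 40.356°, D_min = 137.630°, rainbow angle = 42.370°.
Angular width = |40.787° − 42.370°| = 1.583°.

1.58°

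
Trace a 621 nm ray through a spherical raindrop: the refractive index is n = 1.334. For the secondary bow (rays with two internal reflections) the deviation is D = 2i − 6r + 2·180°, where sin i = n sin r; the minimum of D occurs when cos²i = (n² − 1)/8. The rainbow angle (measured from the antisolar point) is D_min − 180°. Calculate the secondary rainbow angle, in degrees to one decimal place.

cos²i = (1.77956 − 1)/8 = 0.09744; i = arccos(0.31216) = 71.810°.
sin r = sin 71.810°/1.334 = 0.71217; r = 45.411°.
D_min = 2·71.810° − 6·45.411° + 360° = 231.153°.
Rainbow angle = D_min − 180° = 51.153°.

51.2°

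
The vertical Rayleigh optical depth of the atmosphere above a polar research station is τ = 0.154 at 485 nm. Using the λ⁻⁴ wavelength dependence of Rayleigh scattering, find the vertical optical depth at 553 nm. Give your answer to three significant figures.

τ(553 nm) = τ(485 nm) × (485/553)⁴ = 0.154 × (0.8770)⁴ = 0.154 × 0.5917 = 0.0911.

0.0911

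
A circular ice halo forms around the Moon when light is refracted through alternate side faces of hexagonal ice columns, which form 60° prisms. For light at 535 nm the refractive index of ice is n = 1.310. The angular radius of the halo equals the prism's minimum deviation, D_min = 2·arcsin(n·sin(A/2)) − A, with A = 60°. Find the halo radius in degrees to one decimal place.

21.8°

n·sin(A/2) = 1.310 × sin 30° = 1.310 × 0.5000 = 0.6550.
D_min = 2·arcsin(0.6550) − 60° = 2 × 40.920° − 60° = 21.839°.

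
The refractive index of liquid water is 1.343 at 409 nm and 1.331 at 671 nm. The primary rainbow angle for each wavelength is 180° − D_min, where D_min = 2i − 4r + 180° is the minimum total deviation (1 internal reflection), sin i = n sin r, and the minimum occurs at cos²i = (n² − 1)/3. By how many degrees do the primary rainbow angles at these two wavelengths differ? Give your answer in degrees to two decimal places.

1.72°

At 409 nm (n = 1.343): cos²i = 0.26788 → i = 58.830°, r = 39.577°, D_min = 139.354°, rainbow angle = 40.646°.
At 671 nm (n = 1.331): cos²i = 0.25719 → i = 59.527°, r = 40.356°, D_min = 137.630°, rainbow angle = 42.370°.
Angular width = |40.646° − 42.370°| = 1.724°.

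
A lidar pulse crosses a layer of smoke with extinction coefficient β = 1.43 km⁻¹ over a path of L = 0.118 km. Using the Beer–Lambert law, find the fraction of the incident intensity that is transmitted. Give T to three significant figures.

τ = β·L = 1.43 × 0.118 = 0.1687.
T = exp(−0.1687) = 0.8447.

0.845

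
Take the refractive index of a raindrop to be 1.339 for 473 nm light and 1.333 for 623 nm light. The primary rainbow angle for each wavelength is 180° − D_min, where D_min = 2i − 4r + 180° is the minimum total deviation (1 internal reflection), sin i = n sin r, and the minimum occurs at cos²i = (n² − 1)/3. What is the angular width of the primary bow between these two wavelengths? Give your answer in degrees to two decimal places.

0.86°

At 473 nm (n = 1.339): cos²i = 0.26431 → i = 59.062°, r = 39.834°, D_min = 138.786°, rainbow angle = 41.214°.
At 623 nm (n = 1.333): cos²i = 0.25896 → i = 59.410°, r = 40.225°, D_min = 137.922°, rainbow angle = 42.078°.
Angular width = |41.214° − 42.078°| = 0.865°.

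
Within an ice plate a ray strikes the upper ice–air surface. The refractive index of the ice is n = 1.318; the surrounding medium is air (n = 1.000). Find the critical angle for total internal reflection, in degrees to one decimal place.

sin θ_c = n_air / n = 1.000 / 1.318 = 0.7587.
θ_c = arcsin(0.7587) = 49.35°.

49.4°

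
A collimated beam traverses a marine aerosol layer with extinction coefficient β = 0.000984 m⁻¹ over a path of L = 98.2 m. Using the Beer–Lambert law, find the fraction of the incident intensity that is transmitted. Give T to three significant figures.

0.908

τ = β·L = 0.000984 × 98.2 = 0.0966.
T = exp(−0.0966) = 0.9079.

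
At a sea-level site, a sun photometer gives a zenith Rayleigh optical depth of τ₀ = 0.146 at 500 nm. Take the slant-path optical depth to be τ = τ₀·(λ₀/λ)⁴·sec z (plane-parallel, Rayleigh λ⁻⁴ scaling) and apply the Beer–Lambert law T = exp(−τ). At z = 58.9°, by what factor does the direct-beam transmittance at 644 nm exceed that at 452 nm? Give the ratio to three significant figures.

1.38

Airmass: sec 58.9° = 1.9360.
τ(644 nm) = 0.146 × (500/644)⁴ × 1.9360 = 0.146 × 0.3634 × 1.9360 = 0.1027.
τ(452 nm) = 0.146 × (500/452)⁴ × 1.9360 = 0.146 × 1.4974 × 1.9360 = 0.4232.
T(644)/T(452) = exp(τ_B − τ_A) = exp(0.3205) = 1.3779.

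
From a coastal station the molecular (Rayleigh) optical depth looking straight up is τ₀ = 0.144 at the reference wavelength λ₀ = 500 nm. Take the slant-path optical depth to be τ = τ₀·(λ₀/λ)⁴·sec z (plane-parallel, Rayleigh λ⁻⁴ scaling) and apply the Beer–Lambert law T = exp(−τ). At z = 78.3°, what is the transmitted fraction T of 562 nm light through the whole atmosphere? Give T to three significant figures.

sec 78.3° = 4.9313.
τ = 0.144 × (500/562)⁴ × 4.9313 = 0.144 × 0.6265 × 4.9313 = 0.4449.
T = exp(−0.4449) = 0.6409.

0.641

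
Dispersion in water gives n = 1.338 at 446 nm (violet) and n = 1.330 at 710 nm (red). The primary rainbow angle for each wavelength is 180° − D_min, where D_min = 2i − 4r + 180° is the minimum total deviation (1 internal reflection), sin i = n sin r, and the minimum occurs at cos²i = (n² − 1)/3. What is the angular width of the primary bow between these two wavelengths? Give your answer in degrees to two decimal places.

At 446 nm (n = 1.338): cos²i = 0.26341 → i = 59.120°, r = 39.899°, D_min = 138.643°, rainbow angle = 41.357°.
At 710 nm (n = 1.330): cos²i = 0.25630 → i = 59.585°, r = 40.422°, D_min = 137.484°, rainbow angle = 42.516°.
Angular width = |41.357° − 42.516°| = 1.160°.

1.16°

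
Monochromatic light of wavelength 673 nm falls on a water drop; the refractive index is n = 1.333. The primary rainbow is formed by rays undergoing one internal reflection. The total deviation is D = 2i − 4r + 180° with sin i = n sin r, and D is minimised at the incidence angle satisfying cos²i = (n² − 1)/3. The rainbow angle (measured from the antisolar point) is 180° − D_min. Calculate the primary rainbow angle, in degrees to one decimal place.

cos²i = (1.77689 − 1)/3 = 0.25896; i = arccos(0.50888) = 59.410°.
sin r = sin 59.410°/1.333 = 0.64579; r = 40.225°.
D_min = 2·59.410° − 4·40.225° + 180° = 137.922°.
Rainbow angle = 180° − D_min = 42.078°.

42.1°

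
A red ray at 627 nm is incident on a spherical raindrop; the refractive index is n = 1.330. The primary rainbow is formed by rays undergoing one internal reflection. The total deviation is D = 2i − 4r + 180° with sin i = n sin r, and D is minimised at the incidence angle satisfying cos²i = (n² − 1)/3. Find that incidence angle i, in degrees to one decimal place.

cos²i = (1.330² − 1)/3 = (1.76890 − 1)/3 = 0.25630.
cos i = 0.50626, so i = 59.585°.

59.6°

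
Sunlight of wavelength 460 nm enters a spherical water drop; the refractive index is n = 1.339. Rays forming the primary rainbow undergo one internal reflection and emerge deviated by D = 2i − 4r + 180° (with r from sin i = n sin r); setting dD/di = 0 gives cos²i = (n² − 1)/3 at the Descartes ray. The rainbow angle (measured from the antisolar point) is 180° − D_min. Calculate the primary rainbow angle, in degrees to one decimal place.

41.2°

cos²i = (1.79292 − 1)/3 = 0.26431; i = arccos(0.51411) = 59.062°.
sin r = sin 59.062°/1.339 = 0.64057; r = 39.834°.
D_min = 2·59.062° − 4·39.834° + 180° = 138.786°.
Rainbow angle = 180° − D_min = 41.214°.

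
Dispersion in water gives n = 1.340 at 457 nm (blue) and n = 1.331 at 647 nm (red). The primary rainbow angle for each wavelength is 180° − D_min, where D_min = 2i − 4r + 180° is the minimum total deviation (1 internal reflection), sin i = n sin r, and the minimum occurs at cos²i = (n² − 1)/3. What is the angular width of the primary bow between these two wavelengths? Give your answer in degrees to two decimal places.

At 457 nm (n = 1.340): cos²i = 0.26520 → i = 59.004°, r = 39.770°, D_min = 138.929°, rainbow angle = 41.071°.
At 647 nm (n = 1.331): cos²i = 0.25719 → i = 59.527°, r = 40.356°, D_min = 137.630°, rainbow angle = 42.370°.
Angular width = |41.071° − 42.370°| = 1.299°.

1.30°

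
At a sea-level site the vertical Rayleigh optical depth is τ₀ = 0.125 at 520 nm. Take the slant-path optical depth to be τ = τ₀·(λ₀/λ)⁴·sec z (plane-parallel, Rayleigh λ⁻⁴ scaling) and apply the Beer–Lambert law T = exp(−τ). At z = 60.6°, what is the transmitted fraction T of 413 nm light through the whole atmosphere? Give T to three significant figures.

sec 60.6° = 2.0371.
τ = 0.125 × (520/413)⁴ × 2.0371 = 0.125 × 2.5131 × 2.0371 = 0.6399.
T = exp(−0.6399) = 0.5273.

0.527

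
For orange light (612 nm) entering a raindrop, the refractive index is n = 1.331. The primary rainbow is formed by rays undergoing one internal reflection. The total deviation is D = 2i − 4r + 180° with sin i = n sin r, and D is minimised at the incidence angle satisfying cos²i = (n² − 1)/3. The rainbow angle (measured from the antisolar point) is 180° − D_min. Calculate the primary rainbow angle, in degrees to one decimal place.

42.4°

cos²i = (1.77156 − 1)/3 = 0.25719; i = arccos(0.50714) = 59.527°.
sin r = sin 59.527°/1.331 = 0.64753; r = 40.356°.
D_min = 2·59.527° − 4·40.356° + 180° = 137.630°.
Rainbow angle = 180° − D_min = 42.370°.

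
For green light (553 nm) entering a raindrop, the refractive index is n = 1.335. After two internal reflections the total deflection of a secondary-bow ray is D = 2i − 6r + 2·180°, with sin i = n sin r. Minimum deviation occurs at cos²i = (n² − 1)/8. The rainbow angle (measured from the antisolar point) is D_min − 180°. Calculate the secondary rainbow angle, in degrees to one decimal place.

51.4°

cos²i = (1.78222 − 1)/8 = 0.09778; i = arccos(0.31269) = 71.778°.
sin r = sin 71.778°/1.335 = 0.71150; r = 45.357°.
D_min = 2·71.778° − 6·45.357° + 360° = 231.414°.
Rainbow angle = D_min − 180° = 51.414°.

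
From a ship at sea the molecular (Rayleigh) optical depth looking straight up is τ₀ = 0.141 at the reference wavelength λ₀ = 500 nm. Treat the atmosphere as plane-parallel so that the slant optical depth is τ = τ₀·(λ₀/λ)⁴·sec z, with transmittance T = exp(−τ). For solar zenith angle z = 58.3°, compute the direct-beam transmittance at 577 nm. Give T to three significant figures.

sec 58.3° = 1.9031.
τ = 0.141 × (500/577)⁴ × 1.9031 = 0.141 × 0.5639 × 1.9031 = 0.1513.
T = exp(−0.1513) = 0.8596.

0.860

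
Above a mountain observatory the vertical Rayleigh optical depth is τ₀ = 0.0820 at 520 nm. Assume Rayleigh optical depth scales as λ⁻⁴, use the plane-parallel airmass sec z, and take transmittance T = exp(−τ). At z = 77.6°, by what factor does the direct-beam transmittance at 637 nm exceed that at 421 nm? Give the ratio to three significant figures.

2.05

Airmass: sec 77.6° = 4.6569.
τ(637 nm) = 0.0820 × (520/637)⁴ × 4.6569 = 0.0820 × 0.4441 × 4.6569 = 0.1696.
τ(421 nm) = 0.0820 × (520/421)⁴ × 4.6569 = 0.0820 × 2.3275 × 4.6569 = 0.8888.
T(637)/T(421) = exp(τ_B − τ_A) = exp(0.7192) = 2.0528.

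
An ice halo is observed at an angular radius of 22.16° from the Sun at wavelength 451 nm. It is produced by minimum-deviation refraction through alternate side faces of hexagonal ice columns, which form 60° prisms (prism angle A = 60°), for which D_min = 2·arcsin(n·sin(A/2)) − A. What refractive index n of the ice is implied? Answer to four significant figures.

1.314

Rearranging: n = sin((D_min + A)/2) / sin(A/2).
(D_min + A)/2 = (22.16° + 60°)/2 = 41.080°.
n = sin 41.080° / sin 30° = 0.6571 / 0.5000 = 1.3142.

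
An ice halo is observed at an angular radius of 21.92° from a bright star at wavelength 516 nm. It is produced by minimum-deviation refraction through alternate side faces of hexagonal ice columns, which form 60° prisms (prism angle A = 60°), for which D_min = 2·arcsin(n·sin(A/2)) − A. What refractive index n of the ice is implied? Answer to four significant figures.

Rearranging: n = sin((D_min + A)/2) / sin(A/2).
(D_min + A)/2 = (21.92° + 60°)/2 = 40.960°.
n = sin 40.960° / sin 30° = 0.6555 / 0.5000 = 1.3111.

1.311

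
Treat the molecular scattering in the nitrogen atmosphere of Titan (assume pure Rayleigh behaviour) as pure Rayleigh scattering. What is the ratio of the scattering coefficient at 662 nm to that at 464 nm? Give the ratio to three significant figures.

Rayleigh scattering ∝ λ⁻⁴, so the ratio of coefficients is the inverse fourth power of the wavelength ratio.
σ(662)/σ(464) = (464/662)⁴ = (0.7009)⁴ = 0.2413.

0.241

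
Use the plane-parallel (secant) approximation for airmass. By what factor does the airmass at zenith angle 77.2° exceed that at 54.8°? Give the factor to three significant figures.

2.60

X(77.2°)/X(54.8°) = sec 77.2° / sec 54.8° = cos 54.8° / cos 77.2° = 0.5764/0.2215 = 2.6018.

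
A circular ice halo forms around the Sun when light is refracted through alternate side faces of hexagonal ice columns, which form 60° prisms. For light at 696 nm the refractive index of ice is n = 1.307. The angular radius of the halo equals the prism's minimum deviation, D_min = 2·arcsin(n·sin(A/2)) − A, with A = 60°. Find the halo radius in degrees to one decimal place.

n·sin(A/2) = 1.307 × sin 30° = 1.307 × 0.5000 = 0.6535.
D_min = 2·arcsin(0.6535) − 60° = 2 × 40.806° − 60° = 21.612°.

21.6°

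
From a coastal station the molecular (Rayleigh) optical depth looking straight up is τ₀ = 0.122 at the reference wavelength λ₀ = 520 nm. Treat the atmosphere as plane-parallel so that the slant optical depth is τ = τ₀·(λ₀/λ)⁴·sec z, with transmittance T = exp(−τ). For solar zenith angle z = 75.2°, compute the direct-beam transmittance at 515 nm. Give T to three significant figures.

0.609

sec 75.2° = 3.9147.
τ = 0.122 × (520/515)⁴ × 3.9147 = 0.122 × 1.0394 × 3.9147 = 0.4964.
T = exp(−0.4964) = 0.6087.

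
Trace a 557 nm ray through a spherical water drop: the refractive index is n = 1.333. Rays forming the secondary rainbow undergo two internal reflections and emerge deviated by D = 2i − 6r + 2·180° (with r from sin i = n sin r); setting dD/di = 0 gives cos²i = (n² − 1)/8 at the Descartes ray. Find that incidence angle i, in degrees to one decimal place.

71.8°

cos²i = (1.333² − 1)/8 = (1.77689 − 1)/8 = 0.09711.
cos i = 0.31163, so i = 71.843°.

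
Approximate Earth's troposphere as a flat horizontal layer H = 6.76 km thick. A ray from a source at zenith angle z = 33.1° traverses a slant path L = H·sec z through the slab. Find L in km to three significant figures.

8.07 km

sec z = 1/cos 33.1° = 1.1937.
L = 6.76 × 1.1937 = 8.070 km.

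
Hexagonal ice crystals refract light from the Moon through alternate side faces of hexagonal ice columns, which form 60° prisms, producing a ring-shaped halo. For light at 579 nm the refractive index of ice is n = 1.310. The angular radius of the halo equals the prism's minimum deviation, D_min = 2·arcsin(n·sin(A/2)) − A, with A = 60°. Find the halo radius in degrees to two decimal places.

21.84°

n·sin(A/2) = 1.310 × sin 30° = 1.310 × 0.5000 = 0.6550.
D_min = 2·arcsin(0.6550) − 60° = 2 × 40.920° − 60° = 21.839°.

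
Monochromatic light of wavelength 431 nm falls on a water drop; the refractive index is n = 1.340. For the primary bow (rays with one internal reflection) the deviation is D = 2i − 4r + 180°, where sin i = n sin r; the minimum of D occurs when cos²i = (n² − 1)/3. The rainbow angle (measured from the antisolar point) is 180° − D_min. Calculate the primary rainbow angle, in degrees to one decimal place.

41.1°

cos²i = (1.79560 − 1)/3 = 0.26520; i = arccos(0.51498) = 59.004°.
sin r = sin 59.004°/1.340 = 0.63971; r = 39.770°.
D_min = 2·59.004° − 4·39.770° + 180° = 138.929°.
Rainbow angle = 180° − D_min = 41.071°.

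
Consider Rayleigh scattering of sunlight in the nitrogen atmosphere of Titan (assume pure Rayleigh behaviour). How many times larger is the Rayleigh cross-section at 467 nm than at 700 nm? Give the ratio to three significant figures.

5.05

Rayleigh scattering ∝ λ⁻⁴, so the ratio of coefficients is the inverse fourth power of the wavelength ratio.
σ(467)/σ(700) = (700/467)⁴ = (1.4989)⁴ = 5.048.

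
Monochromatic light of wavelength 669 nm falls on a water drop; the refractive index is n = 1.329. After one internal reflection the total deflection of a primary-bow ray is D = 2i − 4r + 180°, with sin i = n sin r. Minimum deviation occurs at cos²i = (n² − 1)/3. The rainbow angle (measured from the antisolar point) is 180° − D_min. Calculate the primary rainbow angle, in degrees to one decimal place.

42.7°

cos²i = (1.76624 − 1)/3 = 0.25541; i = arccos(0.50538) = 59.643°.
sin r = sin 59.643°/1.329 = 0.64928; r = 40.487°.
D_min = 2·59.643° − 4·40.487° + 180° = 137.337°.
Rainbow angle = 180° − D_min = 42.663°.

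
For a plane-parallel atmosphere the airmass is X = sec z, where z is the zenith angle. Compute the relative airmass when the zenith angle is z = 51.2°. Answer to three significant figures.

X = sec z = 1/cos 51.2° = 1/0.6266 = 1.5959.

1.60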